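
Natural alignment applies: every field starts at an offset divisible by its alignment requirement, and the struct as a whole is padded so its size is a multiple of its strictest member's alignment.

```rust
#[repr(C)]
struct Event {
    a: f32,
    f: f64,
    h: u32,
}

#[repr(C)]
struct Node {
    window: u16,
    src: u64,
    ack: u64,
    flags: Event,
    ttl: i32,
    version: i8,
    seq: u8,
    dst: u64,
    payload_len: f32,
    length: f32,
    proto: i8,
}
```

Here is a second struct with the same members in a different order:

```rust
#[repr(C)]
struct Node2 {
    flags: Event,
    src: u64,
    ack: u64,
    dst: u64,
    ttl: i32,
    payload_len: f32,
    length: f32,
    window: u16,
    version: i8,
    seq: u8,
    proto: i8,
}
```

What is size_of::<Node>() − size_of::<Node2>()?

8

Event: 0..4  a  (4B, 4-aligned); 4..8  -- padding (4B); 8..16  f  (8B, 8-aligned); 16..20  h  (4B, 4-aligned); 20..24  -- tail padding (4B); sizeof = 24, alignof = 8
0..2  window  (2B, 2-aligned)
2..8  -- padding (6B)
8..16  src  (8B, 8-aligned)
16..24  ack  (8B, 8-aligned)
24..48  flags  (24B, 8-aligned)
48..52  ttl  (4B, 4-aligned)
52..53  version  (1B, 1-aligned)
53..54  seq  (1B, 1-aligned)
54..56  -- padding (2B)
56..64  dst  (8B, 8-aligned)
64..68  payload_len  (4B, 4-aligned)
68..72  length  (4B, 4-aligned)
72..73  proto  (1B, 1-aligned)
73..80  -- tail padding (7B)
sizeof = 80, alignof = 8
— Node2 —
0..24  flags  (24B, 8-aligned)
24..32  src  (8B, 8-aligned)
32..40  ack  (8B, 8-aligned)
40..48  dst  (8B, 8-aligned)
48..52  ttl  (4B, 4-aligned)
52..56  payload_len  (4B, 4-aligned)
56..60  length  (4B, 4-aligned)
60..62  window  (2B, 2-aligned)
62..63  version  (1B, 1-aligned)
63..64  seq  (1B, 1-aligned)
64..65  proto  (1B, 1-aligned)
65..72  -- tail padding (7B)
sizeof = 72, alignof = 8
80 − 72 = 8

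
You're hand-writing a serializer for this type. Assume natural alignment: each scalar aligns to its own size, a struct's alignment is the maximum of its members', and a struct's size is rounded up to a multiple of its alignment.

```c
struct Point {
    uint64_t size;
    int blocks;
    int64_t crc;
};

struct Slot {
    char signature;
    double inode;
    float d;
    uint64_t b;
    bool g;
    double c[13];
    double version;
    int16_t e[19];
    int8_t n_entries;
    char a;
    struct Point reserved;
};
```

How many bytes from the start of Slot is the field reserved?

192

Point: size at 0 (size 8, align 8) → ends 8; blocks at 8 (size 4, align 4) → ends 12; pad 4 to align 8 for crc; crc at 16 (size 8, align 8) → ends 24; total 24 bytes, alignment 8
signature at 0 (size 1, align 1) → ends 1
pad 7 to align 8 for inode
inode at 8 (size 8, align 8) → ends 16
d at 16 (size 4, align 4) → ends 20
pad 4 to align 8 for b
b at 24 (size 8, align 8) → ends 32
g at 32 (size 1, align 1) → ends 33
pad 7 to align 8 for c
c at 40 (size 104, align 8) → ends 144
version at 144 (size 8, align 8) → ends 152
e at 152 (size 38, align 2) → ends 190
n_entries at 190 (size 1, align 1) → ends 191
a at 191 (size 1, align 1) → ends 192
reserved at 192 (size 24, align 8) → ends 216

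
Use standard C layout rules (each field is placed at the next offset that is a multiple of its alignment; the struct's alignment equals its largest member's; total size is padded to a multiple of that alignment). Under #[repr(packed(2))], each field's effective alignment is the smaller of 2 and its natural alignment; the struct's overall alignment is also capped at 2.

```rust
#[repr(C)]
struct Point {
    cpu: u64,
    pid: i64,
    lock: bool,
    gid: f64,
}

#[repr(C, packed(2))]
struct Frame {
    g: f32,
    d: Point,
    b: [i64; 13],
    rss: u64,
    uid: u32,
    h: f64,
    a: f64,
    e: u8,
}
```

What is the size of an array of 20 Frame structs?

Point: 0..8  cpu  (8B, 8-aligned); 8..16  pid  (8B, 8-aligned); 16..17  lock  (1B, 1-aligned); 17..24  -- padding (7B); 24..32  gid  (8B, 8-aligned); sizeof = 32, alignof = 8
0..4  g  (4B, 2-aligned)
4..36  d  (32B, 2-aligned)
36..140  b  (104B, 2-aligned)
140..148  rss  (8B, 2-aligned)
148..152  uid  (4B, 2-aligned)
152..160  h  (8B, 2-aligned)
160..168  a  (8B, 2-aligned)
168..169  e  (1B, 1-aligned)
169..170  -- tail padding (1B)
sizeof = 170, alignof = 2
array of 20: 20 × 170 = 3400

3400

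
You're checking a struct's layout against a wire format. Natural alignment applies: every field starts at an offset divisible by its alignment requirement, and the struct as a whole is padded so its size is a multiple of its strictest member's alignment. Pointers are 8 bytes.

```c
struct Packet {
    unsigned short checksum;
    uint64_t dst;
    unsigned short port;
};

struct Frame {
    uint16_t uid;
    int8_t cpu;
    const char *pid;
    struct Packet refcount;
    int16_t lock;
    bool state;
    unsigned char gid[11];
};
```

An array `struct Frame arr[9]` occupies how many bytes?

504

Packet: 0..2  checksum  (2B, 2-aligned); 2..8  -- padding (6B); 8..16  dst  (8B, 8-aligned); 16..18  port  (2B, 2-aligned); 18..24  -- tail padding (6B); sizeof = 24, alignof = 8
0..2  uid  (2B, 2-aligned)
2..3  cpu  (1B, 1-aligned)
3..8  -- padding (5B)
8..16  pid  (8B, 8-aligned)
16..40  refcount  (24B, 8-aligned)
40..42  lock  (2B, 2-aligned)
42..43  state  (1B, 1-aligned)
43..54  gid  (11B, 1-aligned)
54..56  -- tail padding (2B)
sizeof = 56, alignof = 8
array of 9: 9 × 56 = 504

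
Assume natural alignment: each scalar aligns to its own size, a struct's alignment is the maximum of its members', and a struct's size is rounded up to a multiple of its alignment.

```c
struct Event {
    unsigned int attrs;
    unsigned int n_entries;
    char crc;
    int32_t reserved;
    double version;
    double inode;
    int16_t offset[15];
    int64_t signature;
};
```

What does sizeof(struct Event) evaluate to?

72

@0: attrs [4B, align 4] → 4
@4: n_entries [4B, align 4] → 8
@8: crc [1B, align 1] → 9
+3 pad (align 4)
@12: reserved [4B, align 4] → 16
@16: version [8B, align 8] → 24
@24: inode [8B, align 8] → 32
@32: offset [30B, align 2] → 62
+2 pad (align 8)
@64: signature [8B, align 8] → 72
size 72, align 8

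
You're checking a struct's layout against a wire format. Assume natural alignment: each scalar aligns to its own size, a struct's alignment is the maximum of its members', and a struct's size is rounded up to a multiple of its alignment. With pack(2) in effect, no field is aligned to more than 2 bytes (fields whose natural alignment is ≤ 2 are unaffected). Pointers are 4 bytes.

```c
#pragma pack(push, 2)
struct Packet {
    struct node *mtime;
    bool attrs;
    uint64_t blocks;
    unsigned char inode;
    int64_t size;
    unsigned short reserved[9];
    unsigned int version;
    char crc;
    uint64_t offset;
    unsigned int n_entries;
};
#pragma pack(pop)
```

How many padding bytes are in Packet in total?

0..4  mtime  (4B, 2-aligned)
4..5  attrs  (1B, 1-aligned)
5..6  -- padding (1B)
6..14  blocks  (8B, 2-aligned)
14..15  inode  (1B, 1-aligned)
15..16  -- padding (1B)
16..24  size  (8B, 2-aligned)
24..42  reserved  (18B, 2-aligned)
42..46  version  (4B, 2-aligned)
46..47  crc  (1B, 1-aligned)
47..48  -- padding (1B)
48..56  offset  (8B, 2-aligned)
56..60  n_entries  (4B, 2-aligned)
sizeof = 60, alignof = 2
data bytes 57, size 60 → padding 3

3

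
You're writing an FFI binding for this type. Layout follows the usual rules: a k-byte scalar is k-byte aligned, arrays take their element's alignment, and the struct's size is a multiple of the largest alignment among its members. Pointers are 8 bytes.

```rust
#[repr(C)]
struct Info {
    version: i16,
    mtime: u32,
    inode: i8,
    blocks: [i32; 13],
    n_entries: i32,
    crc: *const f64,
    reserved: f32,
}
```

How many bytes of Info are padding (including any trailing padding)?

13

version at 0 (size 2, align 2) → ends 2
pad 2 to align 4 for mtime
mtime at 4 (size 4, align 4) → ends 8
inode at 8 (size 1, align 1) → ends 9
pad 3 to align 4 for blocks
blocks at 12 (size 52, align 4) → ends 64
n_entries at 64 (size 4, align 4) → ends 68
pad 4 to align 8 for crc
crc at 72 (size 8, align 8) → ends 80
reserved at 80 (size 4, align 4) → ends 84
tail pad 4 to reach multiple of 8
total 88 bytes, alignment 8
data bytes 75, size 88 → padding 13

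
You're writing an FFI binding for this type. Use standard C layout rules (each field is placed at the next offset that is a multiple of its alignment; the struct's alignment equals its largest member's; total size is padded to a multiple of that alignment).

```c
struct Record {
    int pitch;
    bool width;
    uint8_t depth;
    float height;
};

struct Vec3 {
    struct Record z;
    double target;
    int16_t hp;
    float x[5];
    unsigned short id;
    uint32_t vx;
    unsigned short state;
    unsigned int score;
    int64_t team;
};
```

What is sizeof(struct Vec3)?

72

Record: pitch at 0 (size 4, align 4) → ends 4; width at 4 (size 1, align 1) → ends 5; depth at 5 (size 1, align 1) → ends 6; pad 2 to align 4 for height; height at 8 (size 4, align 4) → ends 12; total 12 bytes, alignment 4
z at 0 (size 12, align 4) → ends 12
pad 4 to align 8 for target
target at 16 (size 8, align 8) → ends 24
hp at 24 (size 2, align 2) → ends 26
pad 2 to align 4 for x
x at 28 (size 20, align 4) → ends 48
id at 48 (size 2, align 2) → ends 50
pad 2 to align 4 for vx
vx at 52 (size 4, align 4) → ends 56
state at 56 (size 2, align 2) → ends 58
pad 2 to align 4 for score
score at 60 (size 4, align 4) → ends 64
team at 64 (size 8, align 8) → ends 72
total 72 bytes, alignment 8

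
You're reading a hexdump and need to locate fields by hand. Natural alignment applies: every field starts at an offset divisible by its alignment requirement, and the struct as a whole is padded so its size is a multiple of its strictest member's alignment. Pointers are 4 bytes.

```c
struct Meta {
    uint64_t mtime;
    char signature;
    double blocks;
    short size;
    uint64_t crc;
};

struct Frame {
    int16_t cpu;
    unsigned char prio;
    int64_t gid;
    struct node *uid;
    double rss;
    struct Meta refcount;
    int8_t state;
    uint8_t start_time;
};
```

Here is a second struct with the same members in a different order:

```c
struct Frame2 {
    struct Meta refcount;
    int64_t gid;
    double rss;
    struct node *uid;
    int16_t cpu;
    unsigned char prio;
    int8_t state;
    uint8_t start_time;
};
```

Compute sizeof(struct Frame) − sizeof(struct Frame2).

Meta: mtime at 0 (size 8, align 8) → ends 8; signature at 8 (size 1, align 1) → ends 9; pad 7 to align 8 for blocks; blocks at 16 (size 8, align 8) → ends 24; size at 24 (size 2, align 2) → ends 26; pad 6 to align 8 for crc; crc at 32 (size 8, align 8) → ends 40; total 40 bytes, alignment 8
cpu at 0 (size 2, align 2) → ends 2
prio at 2 (size 1, align 1) → ends 3
pad 5 to align 8 for gid
gid at 8 (size 8, align 8) → ends 16
uid at 16 (size 4, align 4) → ends 20
pad 4 to align 8 for rss
rss at 24 (size 8, align 8) → ends 32
refcount at 32 (size 40, align 8) → ends 72
state at 72 (size 1, align 1) → ends 73
start_time at 73 (size 1, align 1) → ends 74
tail pad 6 to reach multiple of 8
total 80 bytes, alignment 8
— Frame2 —
refcount at 0 (size 40, align 8) → ends 40
gid at 40 (size 8, align 8) → ends 48
rss at 48 (size 8, align 8) → ends 56
uid at 56 (size 4, align 4) → ends 60
cpu at 60 (size 2, align 2) → ends 62
prio at 62 (size 1, align 1) → ends 63
state at 63 (size 1, align 1) → ends 64
start_time at 64 (size 1, align 1) → ends 65
tail pad 7 to reach multiple of 8
total 72 bytes, alignment 8
80 − 72 = 8

8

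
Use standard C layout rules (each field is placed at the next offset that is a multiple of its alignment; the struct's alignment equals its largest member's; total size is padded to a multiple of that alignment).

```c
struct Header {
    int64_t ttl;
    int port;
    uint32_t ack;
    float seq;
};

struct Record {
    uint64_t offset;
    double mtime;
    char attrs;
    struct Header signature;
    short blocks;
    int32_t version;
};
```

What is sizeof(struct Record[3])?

168

Header: 0..8  ttl  (8B, 8-aligned); 8..12  port  (4B, 4-aligned); 12..16  ack  (4B, 4-aligned); 16..20  seq  (4B, 4-aligned); 20..24  -- tail padding (4B); sizeof = 24, alignof = 8
0..8  offset  (8B, 8-aligned)
8..16  mtime  (8B, 8-aligned)
16..17  attrs  (1B, 1-aligned)
17..24  -- padding (7B)
24..48  signature  (24B, 8-aligned)
48..50  blocks  (2B, 2-aligned)
50..52  -- padding (2B)
52..56  version  (4B, 4-aligned)
sizeof = 56, alignof = 8
array of 3: 3 × 56 = 168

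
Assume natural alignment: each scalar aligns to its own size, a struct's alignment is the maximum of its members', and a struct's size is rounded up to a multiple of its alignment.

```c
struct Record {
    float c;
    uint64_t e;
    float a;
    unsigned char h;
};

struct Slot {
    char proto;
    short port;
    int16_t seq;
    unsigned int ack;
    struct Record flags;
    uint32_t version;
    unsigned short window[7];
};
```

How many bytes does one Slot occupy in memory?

64

Record: 0..4  c  (4B, 4-aligned); 4..8  -- padding (4B); 8..16  e  (8B, 8-aligned); 16..20  a  (4B, 4-aligned); 20..21  h  (1B, 1-aligned); 21..24  -- tail padding (3B); sizeof = 24, alignof = 8
0..1  proto  (1B, 1-aligned)
1..2  -- padding (1B)
2..4  port  (2B, 2-aligned)
4..6  seq  (2B, 2-aligned)
6..8  -- padding (2B)
8..12  ack  (4B, 4-aligned)
12..16  -- padding (4B)
16..40  flags  (24B, 8-aligned)
40..44  version  (4B, 4-aligned)
44..58  window  (14B, 2-aligned)
58..64  -- tail padding (6B)
sizeof = 64, alignof = 8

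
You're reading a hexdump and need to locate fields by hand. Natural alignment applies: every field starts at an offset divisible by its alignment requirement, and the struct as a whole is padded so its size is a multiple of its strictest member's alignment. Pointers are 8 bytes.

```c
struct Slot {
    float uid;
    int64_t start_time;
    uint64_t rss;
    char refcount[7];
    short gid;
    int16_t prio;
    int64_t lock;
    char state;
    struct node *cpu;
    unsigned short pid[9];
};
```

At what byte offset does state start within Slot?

uid at 0 (size 4, align 4) → ends 4
pad 4 to align 8 for start_time
start_time at 8 (size 8, align 8) → ends 16
rss at 16 (size 8, align 8) → ends 24
refcount at 24 (size 7, align 1) → ends 31
pad 1 to align 2 for gid
gid at 32 (size 2, align 2) → ends 34
prio at 34 (size 2, align 2) → ends 36
pad 4 to align 8 for lock
lock at 40 (size 8, align 8) → ends 48
state at 48 (size 1, align 1) → ends 49

48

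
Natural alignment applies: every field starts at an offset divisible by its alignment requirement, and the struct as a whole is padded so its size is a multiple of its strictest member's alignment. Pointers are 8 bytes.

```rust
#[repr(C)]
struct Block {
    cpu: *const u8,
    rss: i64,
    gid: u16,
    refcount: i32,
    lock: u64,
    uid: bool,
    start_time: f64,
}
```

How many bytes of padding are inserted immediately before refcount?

@0: cpu [8B, align 8] → 8
@8: rss [8B, align 8] → 16
@16: gid [2B, align 2] → 18
+2 pad (align 4)
@20: refcount [4B, align 4] → 24

2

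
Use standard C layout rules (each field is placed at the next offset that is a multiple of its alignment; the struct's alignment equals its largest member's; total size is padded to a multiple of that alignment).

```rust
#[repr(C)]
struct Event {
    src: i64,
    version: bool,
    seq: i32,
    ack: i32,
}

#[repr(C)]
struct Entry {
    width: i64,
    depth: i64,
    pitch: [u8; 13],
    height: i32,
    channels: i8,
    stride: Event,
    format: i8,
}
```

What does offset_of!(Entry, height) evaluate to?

32

Event: 0..8  src  (8B, 8-aligned); 8..9  version  (1B, 1-aligned); 9..12  -- padding (3B); 12..16  seq  (4B, 4-aligned); 16..20  ack  (4B, 4-aligned); 20..24  -- tail padding (4B); sizeof = 24, alignof = 8
0..8  width  (8B, 8-aligned)
8..16  depth  (8B, 8-aligned)
16..29  pitch  (13B, 1-aligned)
29..32  -- padding (3B)
32..36  height  (4B, 4-aligned)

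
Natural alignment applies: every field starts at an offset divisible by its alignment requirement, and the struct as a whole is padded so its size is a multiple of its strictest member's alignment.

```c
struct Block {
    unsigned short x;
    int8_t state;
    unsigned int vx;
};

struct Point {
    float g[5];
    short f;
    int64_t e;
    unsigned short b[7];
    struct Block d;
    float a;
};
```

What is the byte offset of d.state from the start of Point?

Block: @0: x [2B, align 2] → 2; @2: state [1B, align 1] → 3; +1 pad (align 4); @4: vx [4B, align 4] → 8; size 8, align 4
@0: g [20B, align 4] → 20
@20: f [2B, align 2] → 22
+2 pad (align 8)
@24: e [8B, align 8] → 32
@32: b [14B, align 2] → 46
+2 pad (align 4)
@48: d [8B, align 4] → 56
within Block: state at 2
48 + 2 = 50

50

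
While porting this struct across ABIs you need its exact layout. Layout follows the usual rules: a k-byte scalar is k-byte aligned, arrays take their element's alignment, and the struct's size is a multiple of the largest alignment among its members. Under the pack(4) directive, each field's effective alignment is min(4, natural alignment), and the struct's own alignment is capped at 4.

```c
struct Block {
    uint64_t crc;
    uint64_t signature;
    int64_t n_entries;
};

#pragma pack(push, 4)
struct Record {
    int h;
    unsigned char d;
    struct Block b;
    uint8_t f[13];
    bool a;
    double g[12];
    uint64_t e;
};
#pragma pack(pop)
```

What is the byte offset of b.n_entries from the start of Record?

24

Block: crc at 0 (size 8, align 8) → ends 8; signature at 8 (size 8, align 8) → ends 16; n_entries at 16 (size 8, align 8) → ends 24; total 24 bytes, alignment 8
h at 0 (size 4, align 4) → ends 4
d at 4 (size 1, align 1) → ends 5
pad 3 to align 4 for b
b at 8 (size 24, align 4) → ends 32
within Block: n_entries at 16
8 + 16 = 24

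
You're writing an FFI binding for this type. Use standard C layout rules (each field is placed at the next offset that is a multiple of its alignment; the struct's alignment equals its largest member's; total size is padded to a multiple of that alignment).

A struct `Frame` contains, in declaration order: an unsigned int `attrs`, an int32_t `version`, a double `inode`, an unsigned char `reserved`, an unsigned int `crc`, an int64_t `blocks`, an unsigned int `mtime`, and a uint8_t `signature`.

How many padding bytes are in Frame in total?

0..4  attrs  (4B, 4-aligned)
4..8  version  (4B, 4-aligned)
8..16  inode  (8B, 8-aligned)
16..17  reserved  (1B, 1-aligned)
17..20  -- padding (3B)
20..24  crc  (4B, 4-aligned)
24..32  blocks  (8B, 8-aligned)
32..36  mtime  (4B, 4-aligned)
36..37  signature  (1B, 1-aligned)
37..40  -- tail padding (3B)
sizeof = 40, alignof = 8
data bytes 34, size 40 → padding 6

6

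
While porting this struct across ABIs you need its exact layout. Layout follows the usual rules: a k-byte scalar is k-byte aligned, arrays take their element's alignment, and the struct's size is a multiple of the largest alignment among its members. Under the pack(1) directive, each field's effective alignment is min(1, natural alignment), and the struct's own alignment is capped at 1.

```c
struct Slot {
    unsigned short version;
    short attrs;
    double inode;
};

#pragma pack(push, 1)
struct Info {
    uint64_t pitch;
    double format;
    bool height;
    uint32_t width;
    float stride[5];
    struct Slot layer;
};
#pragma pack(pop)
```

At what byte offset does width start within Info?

17

Slot: 0..2  version  (2B, 2-aligned); 2..4  attrs  (2B, 2-aligned); 4..8  -- padding (4B); 8..16  inode  (8B, 8-aligned); sizeof = 16, alignof = 8
0..8  pitch  (8B, 1-aligned)
8..16  format  (8B, 1-aligned)
16..17  height  (1B, 1-aligned)
17..21  width  (4B, 1-aligned)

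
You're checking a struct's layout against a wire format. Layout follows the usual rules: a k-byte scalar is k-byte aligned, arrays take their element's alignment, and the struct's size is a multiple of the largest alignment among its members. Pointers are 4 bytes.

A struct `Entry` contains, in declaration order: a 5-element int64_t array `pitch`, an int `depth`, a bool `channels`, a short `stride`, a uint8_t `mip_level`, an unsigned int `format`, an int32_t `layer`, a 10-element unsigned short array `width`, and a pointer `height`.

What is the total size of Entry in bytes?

@0: pitch [40B, align 8] → 40
@40: depth [4B, align 4] → 44
@44: channels [1B, align 1] → 45
+1 pad (align 2)
@46: stride [2B, align 2] → 48
@48: mip_level [1B, align 1] → 49
+3 pad (align 4)
@52: format [4B, align 4] → 56
@56: layer [4B, align 4] → 60
@60: width [20B, align 2] → 80
@80: height [4B, align 4] → 84
+4 tail pad (align 8)
size 88, align 8

88 bytes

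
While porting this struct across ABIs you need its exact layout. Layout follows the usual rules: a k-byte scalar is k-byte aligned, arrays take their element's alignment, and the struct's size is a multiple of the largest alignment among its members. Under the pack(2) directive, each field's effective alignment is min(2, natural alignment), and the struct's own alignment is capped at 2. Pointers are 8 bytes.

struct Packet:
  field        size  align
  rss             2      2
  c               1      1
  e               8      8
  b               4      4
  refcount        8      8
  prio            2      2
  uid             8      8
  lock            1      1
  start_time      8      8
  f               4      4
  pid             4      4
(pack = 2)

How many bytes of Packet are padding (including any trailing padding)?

0..2  rss  (2B, 2-aligned)
2..3  c  (1B, 1-aligned)
3..4  -- padding (1B)
4..12  e  (8B, 2-aligned)
12..16  b  (4B, 2-aligned)
16..24  refcount  (8B, 2-aligned)
24..26  prio  (2B, 2-aligned)
26..34  uid  (8B, 2-aligned)
34..35  lock  (1B, 1-aligned)
35..36  -- padding (1B)
36..44  start_time  (8B, 2-aligned)
44..48  f  (4B, 2-aligned)
48..52  pid  (4B, 2-aligned)
sizeof = 52, alignof = 2
data bytes 50, size 52 → padding 2

2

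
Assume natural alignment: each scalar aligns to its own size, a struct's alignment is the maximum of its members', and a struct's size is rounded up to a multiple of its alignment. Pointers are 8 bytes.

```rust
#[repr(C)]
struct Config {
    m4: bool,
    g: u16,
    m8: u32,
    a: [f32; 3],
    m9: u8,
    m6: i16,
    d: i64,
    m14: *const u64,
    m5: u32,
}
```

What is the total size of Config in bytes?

@0: m4 [1B, align 1] → 1
+1 pad (align 2)
@2: g [2B, align 2] → 4
@4: m8 [4B, align 4] → 8
@8: a [12B, align 4] → 20
@20: m9 [1B, align 1] → 21
+1 pad (align 2)
@22: m6 [2B, align 2] → 24
@24: d [8B, align 8] → 32
@32: m14 [8B, align 8] → 40
@40: m5 [4B, align 4] → 44
+4 tail pad (align 8)
size 48, align 8

48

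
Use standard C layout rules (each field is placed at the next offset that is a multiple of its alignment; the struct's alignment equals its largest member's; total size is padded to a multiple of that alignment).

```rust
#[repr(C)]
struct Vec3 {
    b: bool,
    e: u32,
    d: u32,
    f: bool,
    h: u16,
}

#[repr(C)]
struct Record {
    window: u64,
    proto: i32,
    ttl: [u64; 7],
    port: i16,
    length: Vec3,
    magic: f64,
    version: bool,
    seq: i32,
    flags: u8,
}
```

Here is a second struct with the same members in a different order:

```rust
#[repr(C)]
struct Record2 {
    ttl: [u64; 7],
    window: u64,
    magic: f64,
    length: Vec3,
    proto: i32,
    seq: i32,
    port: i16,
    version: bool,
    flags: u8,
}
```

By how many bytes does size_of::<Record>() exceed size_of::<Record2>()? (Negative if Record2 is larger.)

16

Vec3: 0..1  b  (1B, 1-aligned); 1..4  -- padding (3B); 4..8  e  (4B, 4-aligned); 8..12  d  (4B, 4-aligned); 12..13  f  (1B, 1-aligned); 13..14  -- padding (1B); 14..16  h  (2B, 2-aligned); sizeof = 16, alignof = 4
0..8  window  (8B, 8-aligned)
8..12  proto  (4B, 4-aligned)
12..16  -- padding (4B)
16..72  ttl  (56B, 8-aligned)
72..74  port  (2B, 2-aligned)
74..76  -- padding (2B)
76..92  length  (16B, 4-aligned)
92..96  -- padding (4B)
96..104  magic  (8B, 8-aligned)
104..105  version  (1B, 1-aligned)
105..108  -- padding (3B)
108..112  seq  (4B, 4-aligned)
112..113  flags  (1B, 1-aligned)
113..120  -- tail padding (7B)
sizeof = 120, alignof = 8
— Record2 —
0..56  ttl  (56B, 8-aligned)
56..64  window  (8B, 8-aligned)
64..72  magic  (8B, 8-aligned)
72..88  length  (16B, 4-aligned)
88..92  proto  (4B, 4-aligned)
92..96  seq  (4B, 4-aligned)
96..98  port  (2B, 2-aligned)
98..99  version  (1B, 1-aligned)
99..100  flags  (1B, 1-aligned)
100..104  -- tail padding (4B)
sizeof = 104, alignof = 8
120 − 104 = 16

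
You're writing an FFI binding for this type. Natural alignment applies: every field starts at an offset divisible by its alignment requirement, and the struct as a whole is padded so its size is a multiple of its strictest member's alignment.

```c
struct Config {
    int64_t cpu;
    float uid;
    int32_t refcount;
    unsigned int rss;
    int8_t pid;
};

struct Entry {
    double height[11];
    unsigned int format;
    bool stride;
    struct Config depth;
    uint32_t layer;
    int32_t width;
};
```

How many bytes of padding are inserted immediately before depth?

3

Config: @0: cpu [8B, align 8] → 8; @8: uid [4B, align 4] → 12; @12: refcount [4B, align 4] → 16; @16: rss [4B, align 4] → 20; @20: pid [1B, align 1] → 21; +3 tail pad (align 8); size 24, align 8
@0: height [88B, align 8] → 88
@88: format [4B, align 4] → 92
@92: stride [1B, align 1] → 93
+3 pad (align 8)
@96: depth [24B, align 8] → 120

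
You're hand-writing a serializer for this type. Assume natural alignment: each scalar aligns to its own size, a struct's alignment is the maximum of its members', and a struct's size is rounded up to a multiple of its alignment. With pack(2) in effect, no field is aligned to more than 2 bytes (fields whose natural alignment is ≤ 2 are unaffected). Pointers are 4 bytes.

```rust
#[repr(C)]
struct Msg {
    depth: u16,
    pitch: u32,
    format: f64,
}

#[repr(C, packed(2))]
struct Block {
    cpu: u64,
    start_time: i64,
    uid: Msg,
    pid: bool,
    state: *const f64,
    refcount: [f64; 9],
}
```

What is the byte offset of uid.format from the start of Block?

Msg: @0: depth [2B, align 2] → 2; +2 pad (align 4); @4: pitch [4B, align 4] → 8; @8: format [8B, align 8] → 16; size 16, align 8
@0: cpu [8B, align 2] → 8
@8: start_time [8B, align 2] → 16
@16: uid [16B, align 2] → 32
within Msg: format at 8
16 + 8 = 24

24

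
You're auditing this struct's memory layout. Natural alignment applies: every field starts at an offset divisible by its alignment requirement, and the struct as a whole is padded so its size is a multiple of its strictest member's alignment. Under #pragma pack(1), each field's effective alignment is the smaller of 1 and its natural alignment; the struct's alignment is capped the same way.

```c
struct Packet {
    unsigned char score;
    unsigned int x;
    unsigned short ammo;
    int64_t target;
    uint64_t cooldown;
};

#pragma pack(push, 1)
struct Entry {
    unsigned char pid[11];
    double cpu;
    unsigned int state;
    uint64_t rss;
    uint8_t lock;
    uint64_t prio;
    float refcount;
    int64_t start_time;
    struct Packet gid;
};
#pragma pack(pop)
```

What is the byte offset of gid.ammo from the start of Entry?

60

Packet: 0..1  score  (1B, 1-aligned); 1..4  -- padding (3B); 4..8  x  (4B, 4-aligned); 8..10  ammo  (2B, 2-aligned); 10..16  -- padding (6B); 16..24  target  (8B, 8-aligned); 24..32  cooldown  (8B, 8-aligned); sizeof = 32, alignof = 8
0..11  pid  (11B, 1-aligned)
11..19  cpu  (8B, 1-aligned)
19..23  state  (4B, 1-aligned)
23..31  rss  (8B, 1-aligned)
31..32  lock  (1B, 1-aligned)
32..40  prio  (8B, 1-aligned)
40..44  refcount  (4B, 1-aligned)
44..52  start_time  (8B, 1-aligned)
52..84  gid  (32B, 1-aligned)
within Packet: ammo at 8
52 + 8 = 60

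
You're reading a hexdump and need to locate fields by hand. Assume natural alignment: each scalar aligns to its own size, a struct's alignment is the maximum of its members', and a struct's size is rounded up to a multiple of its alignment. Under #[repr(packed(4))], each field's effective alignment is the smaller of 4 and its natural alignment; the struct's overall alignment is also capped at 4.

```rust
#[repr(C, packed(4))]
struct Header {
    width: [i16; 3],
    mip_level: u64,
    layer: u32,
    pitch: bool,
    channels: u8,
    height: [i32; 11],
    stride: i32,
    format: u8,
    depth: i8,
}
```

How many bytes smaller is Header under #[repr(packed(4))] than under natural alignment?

4

natural layout:
  0..6  width  (6B, 2-aligned)
  6..8  -- padding (2B)
  8..16  mip_level  (8B, 8-aligned)
  16..20  layer  (4B, 4-aligned)
  20..21  pitch  (1B, 1-aligned)
  21..22  channels  (1B, 1-aligned)
  22..24  -- padding (2B)
  24..68  height  (44B, 4-aligned)
  68..72  stride  (4B, 4-aligned)
  72..73  format  (1B, 1-aligned)
  73..74  depth  (1B, 1-aligned)
  74..80  -- tail padding (6B)
  sizeof = 80, alignof = 8
packed(4) layout:
  0..6  width  (6B, 2-aligned)
  6..8  -- padding (2B)
  8..16  mip_level  (8B, 4-aligned)
  16..20  layer  (4B, 4-aligned)
  20..21  pitch  (1B, 1-aligned)
  21..22  channels  (1B, 1-aligned)
  22..24  -- padding (2B)
  24..68  height  (44B, 4-aligned)
  68..72  stride  (4B, 4-aligned)
  72..73  format  (1B, 1-aligned)
  73..74  depth  (1B, 1-aligned)
  74..76  -- tail padding (2B)
  sizeof = 76, alignof = 4
80 − 76 = 4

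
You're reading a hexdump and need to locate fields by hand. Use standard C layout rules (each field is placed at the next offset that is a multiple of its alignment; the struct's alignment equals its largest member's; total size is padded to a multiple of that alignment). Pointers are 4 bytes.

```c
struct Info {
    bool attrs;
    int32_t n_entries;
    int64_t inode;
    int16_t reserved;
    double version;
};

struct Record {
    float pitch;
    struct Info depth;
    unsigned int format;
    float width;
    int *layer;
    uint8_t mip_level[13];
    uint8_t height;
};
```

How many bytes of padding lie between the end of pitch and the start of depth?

Info: attrs at 0 (size 1, align 1) → ends 1; pad 3 to align 4 for n_entries; n_entries at 4 (size 4, align 4) → ends 8; inode at 8 (size 8, align 8) → ends 16; reserved at 16 (size 2, align 2) → ends 18; pad 6 to align 8 for version; version at 24 (size 8, align 8) → ends 32; total 32 bytes, alignment 8
pitch at 0 (size 4, align 4) → ends 4
pad 4 to align 8 for depth
depth at 8 (size 32, align 8) → ends 40

4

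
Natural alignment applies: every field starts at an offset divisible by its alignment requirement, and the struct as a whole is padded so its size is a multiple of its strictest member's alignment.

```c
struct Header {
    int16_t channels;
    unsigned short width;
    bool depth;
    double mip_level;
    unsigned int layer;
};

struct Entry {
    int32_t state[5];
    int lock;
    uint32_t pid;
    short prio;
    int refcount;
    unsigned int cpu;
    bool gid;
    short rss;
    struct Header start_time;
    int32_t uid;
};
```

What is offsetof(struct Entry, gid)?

40

Header: channels at 0 (size 2, align 2) → ends 2; width at 2 (size 2, align 2) → ends 4; depth at 4 (size 1, align 1) → ends 5; pad 3 to align 8 for mip_level; mip_level at 8 (size 8, align 8) → ends 16; layer at 16 (size 4, align 4) → ends 20; tail pad 4 to reach multiple of 8; total 24 bytes, alignment 8
state at 0 (size 20, align 4) → ends 20
lock at 20 (size 4, align 4) → ends 24
pid at 24 (size 4, align 4) → ends 28
prio at 28 (size 2, align 2) → ends 30
pad 2 to align 4 for refcount
refcount at 32 (size 4, align 4) → ends 36
cpu at 36 (size 4, align 4) → ends 40
gid at 40 (size 1, align 1) → ends 41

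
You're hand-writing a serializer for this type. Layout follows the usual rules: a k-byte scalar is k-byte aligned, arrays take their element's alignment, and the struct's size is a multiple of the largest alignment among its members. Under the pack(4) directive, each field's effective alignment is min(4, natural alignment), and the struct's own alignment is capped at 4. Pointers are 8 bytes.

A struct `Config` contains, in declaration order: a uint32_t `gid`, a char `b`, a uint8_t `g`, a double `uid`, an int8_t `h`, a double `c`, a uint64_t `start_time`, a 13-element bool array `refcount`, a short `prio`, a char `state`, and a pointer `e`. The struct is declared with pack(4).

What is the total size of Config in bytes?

gid at 0 (size 4, align 4) → ends 4
b at 4 (size 1, align 1) → ends 5
g at 5 (size 1, align 1) → ends 6
pad 2 to align 4 for uid
uid at 8 (size 8, align 4) → ends 16
h at 16 (size 1, align 1) → ends 17
pad 3 to align 4 for c
c at 20 (size 8, align 4) → ends 28
start_time at 28 (size 8, align 4) → ends 36
refcount at 36 (size 13, align 1) → ends 49
pad 1 to align 2 for prio
prio at 50 (size 2, align 2) → ends 52
state at 52 (size 1, align 1) → ends 53
pad 3 to align 4 for e
e at 56 (size 8, align 4) → ends 64
total 64 bytes, alignment 4

64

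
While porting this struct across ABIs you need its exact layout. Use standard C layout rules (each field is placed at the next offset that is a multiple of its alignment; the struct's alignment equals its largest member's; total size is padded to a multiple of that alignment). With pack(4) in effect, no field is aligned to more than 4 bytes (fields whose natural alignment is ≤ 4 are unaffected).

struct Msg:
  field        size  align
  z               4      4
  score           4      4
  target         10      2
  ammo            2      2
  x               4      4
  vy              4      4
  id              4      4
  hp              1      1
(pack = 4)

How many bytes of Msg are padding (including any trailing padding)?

3

0..4  z  (4B, 4-aligned)
4..8  score  (4B, 4-aligned)
8..18  target  (10B, 2-aligned)
18..20  ammo  (2B, 2-aligned)
20..24  x  (4B, 4-aligned)
24..28  vy  (4B, 4-aligned)
28..32  id  (4B, 4-aligned)
32..33  hp  (1B, 1-aligned)
33..36  -- tail padding (3B)
sizeof = 36, alignof = 4
data bytes 33, size 36 → padding 3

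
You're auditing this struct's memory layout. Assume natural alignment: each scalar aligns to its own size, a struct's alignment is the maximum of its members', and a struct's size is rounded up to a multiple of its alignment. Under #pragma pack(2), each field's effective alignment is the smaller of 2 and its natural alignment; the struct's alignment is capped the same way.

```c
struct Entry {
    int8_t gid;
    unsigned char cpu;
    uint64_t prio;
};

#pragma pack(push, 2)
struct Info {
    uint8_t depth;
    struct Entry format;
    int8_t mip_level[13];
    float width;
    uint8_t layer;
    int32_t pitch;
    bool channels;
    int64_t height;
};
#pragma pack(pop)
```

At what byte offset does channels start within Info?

42

Entry: @0: gid [1B, align 1] → 1; @1: cpu [1B, align 1] → 2; +6 pad (align 8); @8: prio [8B, align 8] → 16; size 16, align 8
@0: depth [1B, align 1] → 1
+1 pad (align 2)
@2: format [16B, align 2] → 18
@18: mip_level [13B, align 1] → 31
+1 pad (align 2)
@32: width [4B, align 2] → 36
@36: layer [1B, align 1] → 37
+1 pad (align 2)
@38: pitch [4B, align 2] → 42
@42: channels [1B, align 1] → 43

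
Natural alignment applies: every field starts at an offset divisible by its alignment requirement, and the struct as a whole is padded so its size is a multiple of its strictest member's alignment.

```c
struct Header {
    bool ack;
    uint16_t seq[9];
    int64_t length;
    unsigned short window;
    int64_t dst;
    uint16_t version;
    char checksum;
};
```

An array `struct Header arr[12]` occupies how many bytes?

@0: ack [1B, align 1] → 1
+1 pad (align 2)
@2: seq [18B, align 2] → 20
+4 pad (align 8)
@24: length [8B, align 8] → 32
@32: window [2B, align 2] → 34
+6 pad (align 8)
@40: dst [8B, align 8] → 48
@48: version [2B, align 2] → 50
@50: checksum [1B, align 1] → 51
+5 tail pad (align 8)
size 56, align 8
array of 12: 12 × 56 = 672

672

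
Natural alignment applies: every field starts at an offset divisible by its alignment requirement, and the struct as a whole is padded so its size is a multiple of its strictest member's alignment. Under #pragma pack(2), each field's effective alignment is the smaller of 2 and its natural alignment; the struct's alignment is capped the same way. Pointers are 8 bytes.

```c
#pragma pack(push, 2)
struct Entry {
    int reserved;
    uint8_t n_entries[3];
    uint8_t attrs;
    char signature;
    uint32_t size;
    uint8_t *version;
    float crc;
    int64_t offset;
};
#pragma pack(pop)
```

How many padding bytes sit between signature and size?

@0: reserved [4B, align 2] → 4
@4: n_entries [3B, align 1] → 7
@7: attrs [1B, align 1] → 8
@8: signature [1B, align 1] → 9
+1 pad (align 2)
@10: size [4B, align 2] → 14

1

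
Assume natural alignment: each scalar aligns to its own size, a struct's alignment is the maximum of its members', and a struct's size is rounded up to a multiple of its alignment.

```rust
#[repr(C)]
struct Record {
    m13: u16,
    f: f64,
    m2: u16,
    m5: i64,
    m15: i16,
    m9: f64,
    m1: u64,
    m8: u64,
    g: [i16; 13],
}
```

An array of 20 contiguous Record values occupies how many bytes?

1920

@0: m13 [2B, align 2] → 2
+6 pad (align 8)
@8: f [8B, align 8] → 16
@16: m2 [2B, align 2] → 18
+6 pad (align 8)
@24: m5 [8B, align 8] → 32
@32: m15 [2B, align 2] → 34
+6 pad (align 8)
@40: m9 [8B, align 8] → 48
@48: m1 [8B, align 8] → 56
@56: m8 [8B, align 8] → 64
@64: g [26B, align 2] → 90
+6 tail pad (align 8)
size 96, align 8
array of 20: 20 × 96 = 1920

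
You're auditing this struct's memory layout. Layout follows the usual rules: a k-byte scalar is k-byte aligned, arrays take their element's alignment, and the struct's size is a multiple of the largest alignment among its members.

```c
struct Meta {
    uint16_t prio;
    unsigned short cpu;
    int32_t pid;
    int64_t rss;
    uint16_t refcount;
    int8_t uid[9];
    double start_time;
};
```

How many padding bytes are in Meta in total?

@0: prio [2B, align 2] → 2
@2: cpu [2B, align 2] → 4
@4: pid [4B, align 4] → 8
@8: rss [8B, align 8] → 16
@16: refcount [2B, align 2] → 18
@18: uid [9B, align 1] → 27
+5 pad (align 8)
@32: start_time [8B, align 8] → 40
size 40, align 8
data bytes 35, size 40 → padding 5

5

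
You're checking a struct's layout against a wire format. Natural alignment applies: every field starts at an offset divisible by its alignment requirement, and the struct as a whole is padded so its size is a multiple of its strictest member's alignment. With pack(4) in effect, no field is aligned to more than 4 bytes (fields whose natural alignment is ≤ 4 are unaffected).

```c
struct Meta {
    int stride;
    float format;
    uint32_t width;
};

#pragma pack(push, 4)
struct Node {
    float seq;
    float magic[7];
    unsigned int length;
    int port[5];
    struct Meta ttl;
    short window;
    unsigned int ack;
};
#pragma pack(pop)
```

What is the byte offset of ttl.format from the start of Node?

Meta: @0: stride [4B, align 4] → 4; @4: format [4B, align 4] → 8; @8: width [4B, align 4] → 12; size 12, align 4
@0: seq [4B, align 4] → 4
@4: magic [28B, align 4] → 32
@32: length [4B, align 4] → 36
@36: port [20B, align 4] → 56
@56: ttl [12B, align 4] → 68
within Meta: format at 4
56 + 4 = 60

60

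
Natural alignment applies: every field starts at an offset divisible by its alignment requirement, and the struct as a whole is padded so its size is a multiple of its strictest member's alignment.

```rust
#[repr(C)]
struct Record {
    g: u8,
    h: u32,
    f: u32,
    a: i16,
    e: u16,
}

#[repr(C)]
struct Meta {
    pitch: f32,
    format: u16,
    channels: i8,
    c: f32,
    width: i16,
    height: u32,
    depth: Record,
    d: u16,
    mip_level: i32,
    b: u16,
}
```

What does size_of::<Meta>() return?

Record: g at 0 (size 1, align 1) → ends 1; pad 3 to align 4 for h; h at 4 (size 4, align 4) → ends 8; f at 8 (size 4, align 4) → ends 12; a at 12 (size 2, align 2) → ends 14; e at 14 (size 2, align 2) → ends 16; total 16 bytes, alignment 4
pitch at 0 (size 4, align 4) → ends 4
format at 4 (size 2, align 2) → ends 6
channels at 6 (size 1, align 1) → ends 7
pad 1 to align 4 for c
c at 8 (size 4, align 4) → ends 12
width at 12 (size 2, align 2) → ends 14
pad 2 to align 4 for height
height at 16 (size 4, align 4) → ends 20
depth at 20 (size 16, align 4) → ends 36
d at 36 (size 2, align 2) → ends 38
pad 2 to align 4 for mip_level
mip_level at 40 (size 4, align 4) → ends 44
b at 44 (size 2, align 2) → ends 46
tail pad 2 to reach multiple of 4
total 48 bytes, alignment 4

48 bytes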